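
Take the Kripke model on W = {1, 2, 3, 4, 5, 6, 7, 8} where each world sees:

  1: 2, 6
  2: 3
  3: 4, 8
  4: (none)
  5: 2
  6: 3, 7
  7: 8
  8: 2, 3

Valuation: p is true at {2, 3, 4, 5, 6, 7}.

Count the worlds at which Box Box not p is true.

1: successors {2, 6}; Box not p there: 2:F, 6:F. ✗
2: successors {3}; Box not p there: 3:F. ✗
3: successors {4, 8}; Box not p there: 4:T, 8:F. ✗
4: no successors, so Box Box not p holds vacuously. ✓
5: successors {2}; Box not p there: 2:F. ✗
6: successors {3, 7}; Box not p there: 3:F, 7:T. ✗
7: successors {8}; Box not p there: 8:F. ✗
8: successors {2, 3}; Box not p there: 2:F, 3:F. ✗
Satisfying worlds: {4}.

1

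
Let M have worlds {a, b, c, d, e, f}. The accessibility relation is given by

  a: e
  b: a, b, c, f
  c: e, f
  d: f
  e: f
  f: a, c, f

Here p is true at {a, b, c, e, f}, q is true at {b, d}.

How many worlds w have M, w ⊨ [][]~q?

a: successors {e}; []~q there: e:T. ✓
b: successors {a, b, c, f}; []~q there: a:T, b:F, c:T, f:T. ✗
c: successors {e, f}; []~q there: e:T, f:T. ✓
d: successors {f}; []~q there: f:T. ✓
e: successors {f}; []~q there: f:T. ✓
f: successors {a, c, f}; []~q there: a:T, c:T, f:T. ✓
Satisfying worlds: {a, c, d, e, f}.

5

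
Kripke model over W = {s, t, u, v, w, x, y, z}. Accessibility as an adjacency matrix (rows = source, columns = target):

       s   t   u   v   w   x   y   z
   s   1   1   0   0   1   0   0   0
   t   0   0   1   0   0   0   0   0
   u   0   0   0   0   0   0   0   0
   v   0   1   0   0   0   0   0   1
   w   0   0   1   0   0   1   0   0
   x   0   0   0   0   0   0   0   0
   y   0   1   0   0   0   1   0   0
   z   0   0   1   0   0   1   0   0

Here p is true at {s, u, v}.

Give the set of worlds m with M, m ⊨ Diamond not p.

{s, v, w, y, z}

s: successors {s, t, w}; not p there: s:F, t:T, w:T. ✓
t: successors {u}; not p there: u:F. ✗
u: no successors, so Diamond not p fails. ✗
v: successors {t, z}; not p there: t:T, z:T. ✓
w: successors {u, x}; not p there: u:F, x:T. ✓
x: no successors, so Diamond not p fails. ✗
y: successors {t, x}; not p there: t:T, x:T. ✓
z: successors {u, x}; not p there: u:F, x:T. ✓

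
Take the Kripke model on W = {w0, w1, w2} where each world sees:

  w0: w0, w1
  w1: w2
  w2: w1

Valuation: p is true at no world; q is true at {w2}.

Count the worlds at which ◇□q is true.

w0: successors {w0, w1}; □q there: w0:F, w1:T. ✓
w1: successors {w2}; □q there: w2:F. ✗
w2: successors {w1}; □q there: w1:T. ✓
Satisfying worlds: {w0, w2}.

2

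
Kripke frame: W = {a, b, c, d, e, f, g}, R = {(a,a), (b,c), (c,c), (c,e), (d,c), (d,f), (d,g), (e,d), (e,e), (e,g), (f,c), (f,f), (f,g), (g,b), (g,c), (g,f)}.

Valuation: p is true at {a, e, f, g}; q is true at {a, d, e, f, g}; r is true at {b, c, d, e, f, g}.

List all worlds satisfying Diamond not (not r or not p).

{c, d, e, f, g}

a: successors {a}; not (not r or not p) there: a:F. ✗
b: successors {c}; not (not r or not p) there: c:F. ✗
c: successors {c, e}; not (not r or not p) there: c:F, e:T. ✓
d: successors {c, f, g}; not (not r or not p) there: c:F, f:T, g:T. ✓
e: successors {d, e, g}; not (not r or not p) there: d:F, e:T, g:T. ✓
f: successors {c, f, g}; not (not r or not p) there: c:F, f:T, g:T. ✓
g: successors {b, c, f}; not (not r or not p) there: b:F, c:F, f:T. ✓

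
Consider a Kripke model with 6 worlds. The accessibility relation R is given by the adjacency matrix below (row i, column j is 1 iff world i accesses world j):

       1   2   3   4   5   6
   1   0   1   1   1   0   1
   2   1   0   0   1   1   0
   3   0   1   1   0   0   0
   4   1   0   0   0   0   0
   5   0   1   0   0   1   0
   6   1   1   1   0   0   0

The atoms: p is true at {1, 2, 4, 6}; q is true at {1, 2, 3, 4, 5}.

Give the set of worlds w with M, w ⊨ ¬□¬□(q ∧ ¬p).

∅

1: □¬□(q ∧ ¬p) is T. ✗
2: □¬□(q ∧ ¬p) is T. ✗
3: □¬□(q ∧ ¬p) is T. ✗
4: □¬□(q ∧ ¬p) is T. ✗
5: □¬□(q ∧ ¬p) is T. ✗
6: □¬□(q ∧ ¬p) is T. ✗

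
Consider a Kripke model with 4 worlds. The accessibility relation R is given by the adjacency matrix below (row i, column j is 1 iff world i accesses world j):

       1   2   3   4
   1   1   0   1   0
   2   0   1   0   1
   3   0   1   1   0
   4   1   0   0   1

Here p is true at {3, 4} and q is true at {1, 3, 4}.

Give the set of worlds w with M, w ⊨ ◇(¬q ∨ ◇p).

{1, 2, 3, 4}

1: successors {1, 3}; ¬q ∨ ◇p there: 1:T, 3:T. ✓
2: successors {2, 4}; ¬q ∨ ◇p there: 2:T, 4:T. ✓
3: successors {2, 3}; ¬q ∨ ◇p there: 2:T, 3:T. ✓
4: successors {1, 4}; ¬q ∨ ◇p there: 1:T, 4:T. ✓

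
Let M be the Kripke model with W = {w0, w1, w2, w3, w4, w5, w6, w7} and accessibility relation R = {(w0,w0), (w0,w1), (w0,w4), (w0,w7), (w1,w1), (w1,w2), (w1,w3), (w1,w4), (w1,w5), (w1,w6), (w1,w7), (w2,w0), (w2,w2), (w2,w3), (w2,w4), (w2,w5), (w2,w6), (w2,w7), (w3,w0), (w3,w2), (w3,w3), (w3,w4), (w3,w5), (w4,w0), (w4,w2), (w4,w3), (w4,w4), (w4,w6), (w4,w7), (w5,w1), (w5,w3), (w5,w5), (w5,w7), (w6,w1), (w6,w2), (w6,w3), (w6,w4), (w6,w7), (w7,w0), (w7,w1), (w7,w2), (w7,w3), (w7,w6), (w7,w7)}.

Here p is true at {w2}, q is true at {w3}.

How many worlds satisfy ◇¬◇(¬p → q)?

5

w0: successors {w0, w1, w4, w7}; ¬◇(¬p → q) there: w0:T, w1:F, w4:F, w7:F. ✓
w1: successors {w1, w2, w3, w4, w5, w6, w7}; ¬◇(¬p → q) there: w1:F, w2:F, w3:F, w4:F, w5:F, w6:F, w7:F. ✗
w2: successors {w0, w2, w3, w4, w5, w6, w7}; ¬◇(¬p → q) there: w0:T, w2:F, w3:F, w4:F, w5:F, w6:F, w7:F. ✓
w3: successors {w0, w2, w3, w4, w5}; ¬◇(¬p → q) there: w0:T, w2:F, w3:F, w4:F, w5:F. ✓
w4: successors {w0, w2, w3, w4, w6, w7}; ¬◇(¬p → q) there: w0:T, w2:F, w3:F, w4:F, w6:F, w7:F. ✓
w5: successors {w1, w3, w5, w7}; ¬◇(¬p → q) there: w1:F, w3:F, w5:F, w7:F. ✗
w6: successors {w1, w2, w3, w4, w7}; ¬◇(¬p → q) there: w1:F, w2:F, w3:F, w4:F, w7:F. ✗
w7: successors {w0, w1, w2, w3, w6, w7}; ¬◇(¬p → q) there: w0:T, w1:F, w2:F, w3:F, w6:F, w7:F. ✓
Satisfying worlds: {w0, w2, w3, w4, w7}.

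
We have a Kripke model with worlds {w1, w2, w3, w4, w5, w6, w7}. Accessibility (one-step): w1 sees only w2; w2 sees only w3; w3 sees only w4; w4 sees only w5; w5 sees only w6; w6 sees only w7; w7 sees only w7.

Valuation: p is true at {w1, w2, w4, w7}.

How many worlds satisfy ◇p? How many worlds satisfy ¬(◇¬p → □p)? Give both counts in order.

4 and 3

For ◇p:
w1: successors {w2}; p there: w2:T. ✓
w2: successors {w3}; p there: w3:F. ✗
w3: successors {w4}; p there: w4:T. ✓
w4: successors {w5}; p there: w5:F. ✗
w5: successors {w6}; p there: w6:F. ✗
w6: successors {w7}; p there: w7:T. ✓
w7: successors {w7}; p there: w7:T. ✓
— 4 worlds.
For ¬(◇¬p → □p):
w1: ◇¬p → □p is T. ✗
w2: ◇¬p → □p is F. ✓
w3: ◇¬p → □p is T. ✗
w4: ◇¬p → □p is F. ✓
w5: ◇¬p → □p is F. ✓
w6: ◇¬p → □p is T. ✗
w7: ◇¬p → □p is T. ✗
— 3 worlds.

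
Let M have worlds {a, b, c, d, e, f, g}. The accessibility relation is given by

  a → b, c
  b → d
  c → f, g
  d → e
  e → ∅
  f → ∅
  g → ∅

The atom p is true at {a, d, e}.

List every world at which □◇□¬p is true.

a: successors {b, c}; ◇□¬p there: b:F, c:T. ✗
b: successors {d}; ◇□¬p there: d:T. ✓
c: successors {f, g}; ◇□¬p there: f:F, g:F. ✗
d: successors {e}; ◇□¬p there: e:F. ✗
e: no successors, so □◇□¬p holds vacuously. ✓
f: no successors, so □◇□¬p holds vacuously. ✓
g: no successors, so □◇□¬p holds vacuously. ✓

{b, e, f, g}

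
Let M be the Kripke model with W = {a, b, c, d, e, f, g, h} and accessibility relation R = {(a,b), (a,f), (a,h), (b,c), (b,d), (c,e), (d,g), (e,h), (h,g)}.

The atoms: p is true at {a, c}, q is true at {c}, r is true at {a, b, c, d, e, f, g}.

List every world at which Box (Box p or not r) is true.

a: successors {b, f, h}; Box p or not r there: b:F, f:T, h:T. ✗
b: successors {c, d}; Box p or not r there: c:F, d:F. ✗
c: successors {e}; Box p or not r there: e:F. ✗
d: successors {g}; Box p or not r there: g:T. ✓
e: successors {h}; Box p or not r there: h:T. ✓
f: no successors, so Box (Box p or not r) holds vacuously. ✓
g: no successors, so Box (Box p or not r) holds vacuously. ✓
h: successors {g}; Box p or not r there: g:T. ✓

{d, e, f, g, h}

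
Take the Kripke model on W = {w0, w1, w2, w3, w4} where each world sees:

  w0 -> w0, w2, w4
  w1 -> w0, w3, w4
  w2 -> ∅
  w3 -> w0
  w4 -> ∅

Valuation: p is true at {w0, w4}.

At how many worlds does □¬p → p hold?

w0: □¬p is F, p is T. ✓
w1: □¬p is F, p is F. ✓
w2: □¬p is T, p is F. ✗
w3: □¬p is F, p is F. ✓
w4: □¬p is T, p is T. ✓
Satisfying worlds: {w0, w1, w3, w4}.

4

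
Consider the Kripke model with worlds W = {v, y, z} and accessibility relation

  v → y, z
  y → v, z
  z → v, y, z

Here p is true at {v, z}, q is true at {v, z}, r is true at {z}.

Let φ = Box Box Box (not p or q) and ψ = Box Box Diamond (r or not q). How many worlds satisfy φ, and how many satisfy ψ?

3 and 3

For Box Box Box (not p or q):
v: successors {y, z}; Box Box (not p or q) there: y:T, z:T. ✓
y: successors {v, z}; Box Box (not p or q) there: v:T, z:T. ✓
z: successors {v, y, z}; Box Box (not p or q) there: v:T, y:T, z:T. ✓
— 3 worlds.
For Box Box Diamond (r or not q):
v: successors {y, z}; Box Diamond (r or not q) there: y:T, z:T. ✓
y: successors {v, z}; Box Diamond (r or not q) there: v:T, z:T. ✓
z: successors {v, y, z}; Box Diamond (r or not q) there: v:T, y:T, z:T. ✓
— 3 worlds.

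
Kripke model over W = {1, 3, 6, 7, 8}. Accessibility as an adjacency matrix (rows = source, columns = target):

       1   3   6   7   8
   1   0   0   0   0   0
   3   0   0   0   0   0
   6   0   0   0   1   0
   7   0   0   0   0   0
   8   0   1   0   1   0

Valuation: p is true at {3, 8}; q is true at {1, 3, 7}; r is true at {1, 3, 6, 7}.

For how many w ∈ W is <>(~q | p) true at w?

1

1: no successors, so <>(~q | p) fails. ✗
3: no successors, so <>(~q | p) fails. ✗
6: successors {7}; ~q | p there: 7:F. ✗
7: no successors, so <>(~q | p) fails. ✗
8: successors {3, 7}; ~q | p there: 3:T, 7:F. ✓
Satisfying worlds: {8}.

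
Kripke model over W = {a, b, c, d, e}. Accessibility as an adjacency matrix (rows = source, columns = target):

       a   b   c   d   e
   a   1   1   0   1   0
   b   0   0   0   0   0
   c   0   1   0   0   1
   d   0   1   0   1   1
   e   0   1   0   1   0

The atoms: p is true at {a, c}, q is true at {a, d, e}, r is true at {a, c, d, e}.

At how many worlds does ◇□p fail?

1

a: successors {a, b, d}; □p there: a:F, b:T, d:F. ✓
b: no successors, so ◇□p fails. ✗
c: successors {b, e}; □p there: b:T, e:F. ✓
d: successors {b, d, e}; □p there: b:T, d:F, e:F. ✓
e: successors {b, d}; □p there: b:T, d:F. ✓
Satisfying worlds: {a, c, d, e}.
So ◇□p fails at the other 1 world.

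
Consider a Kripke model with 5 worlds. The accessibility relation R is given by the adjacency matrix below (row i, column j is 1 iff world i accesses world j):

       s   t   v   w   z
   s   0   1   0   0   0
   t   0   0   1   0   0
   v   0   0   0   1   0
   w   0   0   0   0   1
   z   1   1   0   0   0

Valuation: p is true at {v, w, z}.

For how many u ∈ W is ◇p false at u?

s: successors {t}; p there: t:F. ✗
t: successors {v}; p there: v:T. ✓
v: successors {w}; p there: w:T. ✓
w: successors {z}; p there: z:T. ✓
z: successors {s, t}; p there: s:F, t:F. ✗
Satisfying worlds: {t, v, w}.
So ◇p fails at the other 2 worlds.

2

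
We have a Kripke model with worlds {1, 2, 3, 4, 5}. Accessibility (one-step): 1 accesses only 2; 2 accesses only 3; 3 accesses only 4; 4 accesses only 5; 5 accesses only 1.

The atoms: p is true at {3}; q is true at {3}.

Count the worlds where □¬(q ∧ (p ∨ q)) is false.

1: successors {2}; ¬(q ∧ (p ∨ q)) there: 2:T. ✓
2: successors {3}; ¬(q ∧ (p ∨ q)) there: 3:F. ✗
3: successors {4}; ¬(q ∧ (p ∨ q)) there: 4:T. ✓
4: successors {5}; ¬(q ∧ (p ∨ q)) there: 5:T. ✓
5: successors {1}; ¬(q ∧ (p ∨ q)) there: 1:T. ✓
Satisfying worlds: {1, 3, 4, 5}.
So □¬(q ∧ (p ∨ q)) fails at the other 1 world.

1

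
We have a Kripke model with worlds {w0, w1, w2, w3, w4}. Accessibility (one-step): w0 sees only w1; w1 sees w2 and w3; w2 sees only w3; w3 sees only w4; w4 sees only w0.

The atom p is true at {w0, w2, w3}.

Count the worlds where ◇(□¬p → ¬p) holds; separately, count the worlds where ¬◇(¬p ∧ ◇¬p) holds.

For ◇(□¬p → ¬p):
w0: successors {w1}; □¬p → ¬p there: w1:T. ✓
w1: successors {w2, w3}; □¬p → ¬p there: w2:T, w3:F. ✓
w2: successors {w3}; □¬p → ¬p there: w3:F. ✗
w3: successors {w4}; □¬p → ¬p there: w4:T. ✓
w4: successors {w0}; □¬p → ¬p there: w0:F. ✗
— 3 worlds.
For ¬◇(¬p ∧ ◇¬p):
w0: ◇(¬p ∧ ◇¬p) is F. ✓
w1: ◇(¬p ∧ ◇¬p) is F. ✓
w2: ◇(¬p ∧ ◇¬p) is F. ✓
w3: ◇(¬p ∧ ◇¬p) is F. ✓
w4: ◇(¬p ∧ ◇¬p) is F. ✓
— 5 worlds.

3 and 5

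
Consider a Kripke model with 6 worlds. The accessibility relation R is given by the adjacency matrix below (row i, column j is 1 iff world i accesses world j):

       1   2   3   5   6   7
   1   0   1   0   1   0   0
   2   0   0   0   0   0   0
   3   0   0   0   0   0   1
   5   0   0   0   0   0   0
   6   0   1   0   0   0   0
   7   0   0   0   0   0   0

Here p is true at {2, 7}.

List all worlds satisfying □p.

{2, 3, 5, 6, 7}

1: successors {2, 5}; p there: 2:T, 5:F. ✗
2: no successors, so □p holds vacuously. ✓
3: successors {7}; p there: 7:T. ✓
5: no successors, so □p holds vacuously. ✓
6: successors {2}; p there: 2:T. ✓
7: no successors, so □p holds vacuously. ✓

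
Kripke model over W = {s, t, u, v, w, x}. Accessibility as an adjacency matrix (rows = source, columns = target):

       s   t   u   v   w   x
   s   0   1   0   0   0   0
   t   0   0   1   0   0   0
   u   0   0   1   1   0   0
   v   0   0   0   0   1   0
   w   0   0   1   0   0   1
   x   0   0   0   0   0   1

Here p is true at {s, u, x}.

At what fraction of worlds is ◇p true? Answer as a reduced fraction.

2/3

s: successors {t}; p there: t:F. ✗
t: successors {u}; p there: u:T. ✓
u: successors {u, v}; p there: u:T, v:F. ✓
v: successors {w}; p there: w:F. ✗
w: successors {u, x}; p there: u:T, x:T. ✓
x: successors {x}; p there: x:T. ✓
That's 4 of 6 worlds, so 4/6 = 2/3.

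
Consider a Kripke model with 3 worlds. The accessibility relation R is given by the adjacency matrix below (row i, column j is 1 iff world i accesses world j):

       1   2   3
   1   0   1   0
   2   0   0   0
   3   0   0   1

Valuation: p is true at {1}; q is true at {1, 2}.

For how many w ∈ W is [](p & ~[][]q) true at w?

1: successors {2}; p & ~[][]q there: 2:F. ✗
2: no successors, so [](p & ~[][]q) holds vacuously. ✓
3: successors {3}; p & ~[][]q there: 3:F. ✗
Satisfying worlds: {2}.

1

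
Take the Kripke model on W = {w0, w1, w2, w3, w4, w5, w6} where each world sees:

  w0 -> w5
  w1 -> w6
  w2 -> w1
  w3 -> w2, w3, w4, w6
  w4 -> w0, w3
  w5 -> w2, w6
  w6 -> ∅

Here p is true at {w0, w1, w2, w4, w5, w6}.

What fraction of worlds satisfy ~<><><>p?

3/7

w0: <><><>p is T. ✗
w1: <><><>p is F. ✓
w2: <><><>p is F. ✓
w3: <><><>p is T. ✗
w4: <><><>p is T. ✗
w5: <><><>p is T. ✗
w6: <><><>p is F. ✓
That's 3 of 7 worlds, so 3/7.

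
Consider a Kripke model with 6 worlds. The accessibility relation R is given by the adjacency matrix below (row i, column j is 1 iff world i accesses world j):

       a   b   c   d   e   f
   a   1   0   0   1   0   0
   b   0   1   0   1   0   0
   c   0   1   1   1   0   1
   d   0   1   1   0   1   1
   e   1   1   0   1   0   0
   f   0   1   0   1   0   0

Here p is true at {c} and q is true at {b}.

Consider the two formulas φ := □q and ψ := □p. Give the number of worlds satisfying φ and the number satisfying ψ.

0 and 0

For □q:
a: successors {a, d}; q there: a:F, d:F. ✗
b: successors {b, d}; q there: b:T, d:F. ✗
c: successors {b, c, d, f}; q there: b:T, c:F, d:F, f:F. ✗
d: successors {b, c, e, f}; q there: b:T, c:F, e:F, f:F. ✗
e: successors {a, b, d}; q there: a:F, b:T, d:F. ✗
f: successors {b, d}; q there: b:T, d:F. ✗
— 0 worlds.
For □p:
a: successors {a, d}; p there: a:F, d:F. ✗
b: successors {b, d}; p there: b:F, d:F. ✗
c: successors {b, c, d, f}; p there: b:F, c:T, d:F, f:F. ✗
d: successors {b, c, e, f}; p there: b:F, c:T, e:F, f:F. ✗
e: successors {a, b, d}; p there: a:F, b:F, d:F. ✗
f: successors {b, d}; p there: b:F, d:F. ✗
— 0 worlds.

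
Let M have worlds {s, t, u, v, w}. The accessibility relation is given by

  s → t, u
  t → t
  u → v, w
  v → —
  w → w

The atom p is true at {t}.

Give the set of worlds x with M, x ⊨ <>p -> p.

s: <>p is T, p is F. ✗
t: <>p is T, p is T. ✓
u: <>p is F, p is F. ✓
v: <>p is F, p is F. ✓
w: <>p is F, p is F. ✓

{t, u, v, w}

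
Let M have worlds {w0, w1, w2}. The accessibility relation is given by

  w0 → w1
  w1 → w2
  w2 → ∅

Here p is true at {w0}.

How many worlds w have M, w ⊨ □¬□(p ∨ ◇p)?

w0: successors {w1}; ¬□(p ∨ ◇p) there: w1:T. ✓
w1: successors {w2}; ¬□(p ∨ ◇p) there: w2:F. ✗
w2: no successors, so □¬□(p ∨ ◇p) holds vacuously. ✓
Satisfying worlds: {w0, w2}.

2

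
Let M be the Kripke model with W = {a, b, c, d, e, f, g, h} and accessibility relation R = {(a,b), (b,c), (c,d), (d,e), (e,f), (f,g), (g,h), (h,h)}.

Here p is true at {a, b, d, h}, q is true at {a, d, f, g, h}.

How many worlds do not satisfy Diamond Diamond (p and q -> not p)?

4

a: successors {b}; Diamond (p and q -> not p) there: b:T. ✓
b: successors {c}; Diamond (p and q -> not p) there: c:F. ✗
c: successors {d}; Diamond (p and q -> not p) there: d:T. ✓
d: successors {e}; Diamond (p and q -> not p) there: e:T. ✓
e: successors {f}; Diamond (p and q -> not p) there: f:T. ✓
f: successors {g}; Diamond (p and q -> not p) there: g:F. ✗
g: successors {h}; Diamond (p and q -> not p) there: h:F. ✗
h: successors {h}; Diamond (p and q -> not p) there: h:F. ✗
Satisfying worlds: {a, c, d, e}.
So Diamond Diamond (p and q -> not p) fails at the other 4 worlds.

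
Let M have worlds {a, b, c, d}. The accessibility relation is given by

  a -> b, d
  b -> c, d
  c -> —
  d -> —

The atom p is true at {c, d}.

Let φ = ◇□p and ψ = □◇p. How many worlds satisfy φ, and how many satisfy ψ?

2 and 2

For ◇□p:
a: successors {b, d}; □p there: b:T, d:T. ✓
b: successors {c, d}; □p there: c:T, d:T. ✓
c: no successors, so ◇□p fails. ✗
d: no successors, so ◇□p fails. ✗
— 2 worlds.
For □◇p:
a: successors {b, d}; ◇p there: b:T, d:F. ✗
b: successors {c, d}; ◇p there: c:F, d:F. ✗
c: no successors, so □◇p holds vacuously. ✓
d: no successors, so □◇p holds vacuously. ✓
— 2 worlds.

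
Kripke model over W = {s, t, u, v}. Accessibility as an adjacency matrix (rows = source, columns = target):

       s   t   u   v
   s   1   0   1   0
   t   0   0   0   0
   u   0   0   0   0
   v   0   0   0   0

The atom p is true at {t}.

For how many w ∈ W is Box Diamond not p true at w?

s: successors {s, u}; Diamond not p there: s:T, u:F. ✗
t: no successors, so Box Diamond not p holds vacuously. ✓
u: no successors, so Box Diamond not p holds vacuously. ✓
v: no successors, so Box Diamond not p holds vacuously. ✓
Satisfying worlds: {t, u, v}.

3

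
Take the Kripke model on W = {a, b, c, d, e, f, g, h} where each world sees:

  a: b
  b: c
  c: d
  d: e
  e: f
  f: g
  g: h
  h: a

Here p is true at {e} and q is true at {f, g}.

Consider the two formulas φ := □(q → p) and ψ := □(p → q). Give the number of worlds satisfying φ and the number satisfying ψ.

For □(q → p):
a: successors {b}; q → p there: b:T. ✓
b: successors {c}; q → p there: c:T. ✓
c: successors {d}; q → p there: d:T. ✓
d: successors {e}; q → p there: e:T. ✓
e: successors {f}; q → p there: f:F. ✗
f: successors {g}; q → p there: g:F. ✗
g: successors {h}; q → p there: h:T. ✓
h: successors {a}; q → p there: a:T. ✓
— 6 worlds.
For □(p → q):
a: successors {b}; p → q there: b:T. ✓
b: successors {c}; p → q there: c:T. ✓
c: successors {d}; p → q there: d:T. ✓
d: successors {e}; p → q there: e:F. ✗
e: successors {f}; p → q there: f:T. ✓
f: successors {g}; p → q there: g:T. ✓
g: successors {h}; p → q there: h:T. ✓
h: successors {a}; p → q there: a:T. ✓
— 7 worlds.

6 and 7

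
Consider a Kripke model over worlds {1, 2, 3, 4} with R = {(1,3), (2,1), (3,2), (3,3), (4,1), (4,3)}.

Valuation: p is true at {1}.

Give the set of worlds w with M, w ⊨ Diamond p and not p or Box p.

{2, 4}

1: Diamond p and not p is F, Box p is F. ✗
2: Diamond p and not p is T, Box p is T. ✓
3: Diamond p and not p is F, Box p is F. ✗
4: Diamond p and not p is T, Box p is F. ✓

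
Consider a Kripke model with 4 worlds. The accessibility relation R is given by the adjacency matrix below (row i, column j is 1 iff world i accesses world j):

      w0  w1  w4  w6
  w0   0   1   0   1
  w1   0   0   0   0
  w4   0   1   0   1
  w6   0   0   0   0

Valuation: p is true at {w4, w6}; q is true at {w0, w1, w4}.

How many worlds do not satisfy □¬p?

2

w0: successors {w1, w6}; ¬p there: w1:T, w6:F. ✗
w1: no successors, so □¬p holds vacuously. ✓
w4: successors {w1, w6}; ¬p there: w1:T, w6:F. ✗
w6: no successors, so □¬p holds vacuously. ✓
Satisfying worlds: {w1, w6}.
So □¬p fails at the other 2 worlds.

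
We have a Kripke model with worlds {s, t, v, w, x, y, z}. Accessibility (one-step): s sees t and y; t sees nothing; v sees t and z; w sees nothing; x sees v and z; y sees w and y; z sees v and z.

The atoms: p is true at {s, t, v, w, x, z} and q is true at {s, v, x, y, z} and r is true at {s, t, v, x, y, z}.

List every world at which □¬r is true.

s: successors {t, y}; ¬r there: t:F, y:F. ✗
t: no successors, so □¬r holds vacuously. ✓
v: successors {t, z}; ¬r there: t:F, z:F. ✗
w: no successors, so □¬r holds vacuously. ✓
x: successors {v, z}; ¬r there: v:F, z:F. ✗
y: successors {w, y}; ¬r there: w:T, y:F. ✗
z: successors {v, z}; ¬r there: v:F, z:F. ✗

{t, w}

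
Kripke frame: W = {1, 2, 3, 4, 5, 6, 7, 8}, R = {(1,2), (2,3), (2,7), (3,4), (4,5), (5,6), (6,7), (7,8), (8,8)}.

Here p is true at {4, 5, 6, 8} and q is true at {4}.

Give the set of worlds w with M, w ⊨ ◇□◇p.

{1, 2, 3, 5, 6, 7, 8}

1: successors {2}; □◇p there: 2:T. ✓
2: successors {3, 7}; □◇p there: 3:T, 7:T. ✓
3: successors {4}; □◇p there: 4:T. ✓
4: successors {5}; □◇p there: 5:F. ✗
5: successors {6}; □◇p there: 6:T. ✓
6: successors {7}; □◇p there: 7:T. ✓
7: successors {8}; □◇p there: 8:T. ✓
8: successors {8}; □◇p there: 8:T. ✓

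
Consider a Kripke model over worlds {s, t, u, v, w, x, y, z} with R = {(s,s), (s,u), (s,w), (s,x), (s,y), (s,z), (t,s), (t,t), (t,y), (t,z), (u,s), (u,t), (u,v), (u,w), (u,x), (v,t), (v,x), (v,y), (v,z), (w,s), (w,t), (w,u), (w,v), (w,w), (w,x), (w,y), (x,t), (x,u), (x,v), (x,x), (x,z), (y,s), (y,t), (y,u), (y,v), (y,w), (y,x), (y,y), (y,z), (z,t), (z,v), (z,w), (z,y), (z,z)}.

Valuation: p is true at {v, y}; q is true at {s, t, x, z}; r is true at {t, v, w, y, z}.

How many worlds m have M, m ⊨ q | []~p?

s: q is T, []~p is F. ✓
t: q is T, []~p is F. ✓
u: q is F, []~p is F. ✗
v: q is F, []~p is F. ✗
w: q is F, []~p is F. ✗
x: q is T, []~p is F. ✓
y: q is F, []~p is F. ✗
z: q is T, []~p is F. ✓
Satisfying worlds: {s, t, x, z}.

4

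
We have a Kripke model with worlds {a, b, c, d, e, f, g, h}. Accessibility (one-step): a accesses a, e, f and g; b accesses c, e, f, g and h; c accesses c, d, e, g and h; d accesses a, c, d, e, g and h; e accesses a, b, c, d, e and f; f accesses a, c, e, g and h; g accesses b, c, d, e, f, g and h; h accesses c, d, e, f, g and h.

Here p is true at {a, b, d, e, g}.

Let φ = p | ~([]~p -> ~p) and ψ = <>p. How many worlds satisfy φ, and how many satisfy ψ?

5 and 8

For p | ~([]~p -> ~p):
a: p is T, ~([]~p -> ~p) is F. ✓
b: p is T, ~([]~p -> ~p) is F. ✓
c: p is F, ~([]~p -> ~p) is F. ✗
d: p is T, ~([]~p -> ~p) is F. ✓
e: p is T, ~([]~p -> ~p) is F. ✓
f: p is F, ~([]~p -> ~p) is F. ✗
g: p is T, ~([]~p -> ~p) is F. ✓
h: p is F, ~([]~p -> ~p) is F. ✗
— 5 worlds.
For <>p:
a: successors {a, e, f, g}; p there: a:T, e:T, f:F, g:T. ✓
b: successors {c, e, f, g, h}; p there: c:F, e:T, f:F, g:T, h:F. ✓
c: successors {c, d, e, g, h}; p there: c:F, d:T, e:T, g:T, h:F. ✓
d: successors {a, c, d, e, g, h}; p there: a:T, c:F, d:T, e:T, g:T, h:F. ✓
e: successors {a, b, c, d, e, f}; p there: a:T, b:T, c:F, d:T, e:T, f:F. ✓
f: successors {a, c, e, g, h}; p there: a:T, c:F, e:T, g:T, h:F. ✓
g: successors {b, c, d, e, f, g, h}; p there: b:T, c:F, d:T, e:T, f:F, g:T, h:F. ✓
h: successors {c, d, e, f, g, h}; p there: c:F, d:T, e:T, f:F, g:T, h:F. ✓
— 8 worlds.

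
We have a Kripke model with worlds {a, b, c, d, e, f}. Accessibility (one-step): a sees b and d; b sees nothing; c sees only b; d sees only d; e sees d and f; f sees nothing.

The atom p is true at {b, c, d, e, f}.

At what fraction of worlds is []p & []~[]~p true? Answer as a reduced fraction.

1/2

a: []p is T, []~[]~p is F. ✗
b: []p is T, []~[]~p is T. ✓
c: []p is T, []~[]~p is F. ✗
d: []p is T, []~[]~p is T. ✓
e: []p is T, []~[]~p is F. ✗
f: []p is T, []~[]~p is T. ✓
That's 3 of 6 worlds, so 3/6 = 1/2.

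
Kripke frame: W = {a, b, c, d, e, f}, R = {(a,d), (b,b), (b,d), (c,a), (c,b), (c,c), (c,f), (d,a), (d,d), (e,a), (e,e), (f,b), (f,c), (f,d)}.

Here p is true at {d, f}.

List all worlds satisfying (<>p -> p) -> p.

{a, b, c, d, f}

a: <>p -> p is F, p is F. ✓
b: <>p -> p is F, p is F. ✓
c: <>p -> p is F, p is F. ✓
d: <>p -> p is T, p is T. ✓
e: <>p -> p is T, p is F. ✗
f: <>p -> p is T, p is T. ✓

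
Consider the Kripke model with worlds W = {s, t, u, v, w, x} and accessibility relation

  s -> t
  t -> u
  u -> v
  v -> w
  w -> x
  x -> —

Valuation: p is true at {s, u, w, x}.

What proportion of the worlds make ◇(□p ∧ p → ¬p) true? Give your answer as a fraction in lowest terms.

1/2

s: successors {t}; □p ∧ p → ¬p there: t:T. ✓
t: successors {u}; □p ∧ p → ¬p there: u:T. ✓
u: successors {v}; □p ∧ p → ¬p there: v:T. ✓
v: successors {w}; □p ∧ p → ¬p there: w:F. ✗
w: successors {x}; □p ∧ p → ¬p there: x:F. ✗
x: no successors, so ◇(□p ∧ p → ¬p) fails. ✗
That's 3 of 6 worlds, so 3/6 = 1/2.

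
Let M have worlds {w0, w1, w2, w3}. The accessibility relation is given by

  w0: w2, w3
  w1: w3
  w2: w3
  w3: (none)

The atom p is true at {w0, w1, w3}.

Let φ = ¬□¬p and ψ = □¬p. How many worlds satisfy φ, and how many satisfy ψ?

For ¬□¬p:
w0: □¬p is F. ✓
w1: □¬p is F. ✓
w2: □¬p is F. ✓
w3: □¬p is T. ✗
— 3 worlds.
For □¬p:
w0: successors {w2, w3}; ¬p there: w2:T, w3:F. ✗
w1: successors {w3}; ¬p there: w3:F. ✗
w2: successors {w3}; ¬p there: w3:F. ✗
w3: no successors, so □¬p holds vacuously. ✓
— 1 world.

3 and 1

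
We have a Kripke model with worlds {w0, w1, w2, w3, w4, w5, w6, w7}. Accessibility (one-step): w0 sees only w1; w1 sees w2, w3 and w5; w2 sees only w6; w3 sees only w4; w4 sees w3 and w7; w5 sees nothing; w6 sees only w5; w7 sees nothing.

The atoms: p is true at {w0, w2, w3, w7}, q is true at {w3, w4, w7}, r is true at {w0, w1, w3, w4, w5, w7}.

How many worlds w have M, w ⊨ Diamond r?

w0: successors {w1}; r there: w1:T. ✓
w1: successors {w2, w3, w5}; r there: w2:F, w3:T, w5:T. ✓
w2: successors {w6}; r there: w6:F. ✗
w3: successors {w4}; r there: w4:T. ✓
w4: successors {w3, w7}; r there: w3:T, w7:T. ✓
w5: no successors, so Diamond r fails. ✗
w6: successors {w5}; r there: w5:T. ✓
w7: no successors, so Diamond r fails. ✗
Satisfying worlds: {w0, w1, w3, w4, w6}.

5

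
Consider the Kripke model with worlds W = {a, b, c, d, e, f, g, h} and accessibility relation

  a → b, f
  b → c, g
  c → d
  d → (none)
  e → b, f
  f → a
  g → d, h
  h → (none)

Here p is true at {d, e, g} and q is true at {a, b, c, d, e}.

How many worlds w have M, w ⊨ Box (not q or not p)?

a: successors {b, f}; not q or not p there: b:T, f:T. ✓
b: successors {c, g}; not q or not p there: c:T, g:T. ✓
c: successors {d}; not q or not p there: d:F. ✗
d: no successors, so Box (not q or not p) holds vacuously. ✓
e: successors {b, f}; not q or not p there: b:T, f:T. ✓
f: successors {a}; not q or not p there: a:T. ✓
g: successors {d, h}; not q or not p there: d:F, h:T. ✗
h: no successors, so Box (not q or not p) holds vacuously. ✓
Satisfying worlds: {a, b, d, e, f, h}.

6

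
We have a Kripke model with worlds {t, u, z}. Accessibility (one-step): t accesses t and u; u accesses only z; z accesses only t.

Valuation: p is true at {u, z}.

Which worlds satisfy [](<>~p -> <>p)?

{t, z}

t: successors {t, u}; <>~p -> <>p there: t:T, u:T. ✓
u: successors {z}; <>~p -> <>p there: z:F. ✗
z: successors {t}; <>~p -> <>p there: t:T. ✓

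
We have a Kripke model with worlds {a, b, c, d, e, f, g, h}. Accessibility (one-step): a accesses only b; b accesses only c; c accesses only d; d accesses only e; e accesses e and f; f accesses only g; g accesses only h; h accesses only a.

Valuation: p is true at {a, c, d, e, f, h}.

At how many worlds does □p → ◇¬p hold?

2

a: □p is F, ◇¬p is T. ✓
b: □p is T, ◇¬p is F. ✗
c: □p is T, ◇¬p is F. ✗
d: □p is T, ◇¬p is F. ✗
e: □p is T, ◇¬p is F. ✗
f: □p is F, ◇¬p is T. ✓
g: □p is T, ◇¬p is F. ✗
h: □p is T, ◇¬p is F. ✗
Satisfying worlds: {a, f}.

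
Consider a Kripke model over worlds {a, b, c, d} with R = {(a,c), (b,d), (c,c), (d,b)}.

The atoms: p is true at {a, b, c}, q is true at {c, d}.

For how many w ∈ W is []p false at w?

a: successors {c}; p there: c:T. ✓
b: successors {d}; p there: d:F. ✗
c: successors {c}; p there: c:T. ✓
d: successors {b}; p there: b:T. ✓
Satisfying worlds: {a, c, d}.
So []p fails at the other 1 world.

1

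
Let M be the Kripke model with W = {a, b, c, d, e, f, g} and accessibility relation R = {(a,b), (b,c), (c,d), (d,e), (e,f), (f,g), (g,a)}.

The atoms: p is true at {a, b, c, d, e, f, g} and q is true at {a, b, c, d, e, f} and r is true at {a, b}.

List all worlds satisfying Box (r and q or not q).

{a, f, g}

a: successors {b}; r and q or not q there: b:T. ✓
b: successors {c}; r and q or not q there: c:F. ✗
c: successors {d}; r and q or not q there: d:F. ✗
d: successors {e}; r and q or not q there: e:F. ✗
e: successors {f}; r and q or not q there: f:F. ✗
f: successors {g}; r and q or not q there: g:T. ✓
g: successors {a}; r and q or not q there: a:T. ✓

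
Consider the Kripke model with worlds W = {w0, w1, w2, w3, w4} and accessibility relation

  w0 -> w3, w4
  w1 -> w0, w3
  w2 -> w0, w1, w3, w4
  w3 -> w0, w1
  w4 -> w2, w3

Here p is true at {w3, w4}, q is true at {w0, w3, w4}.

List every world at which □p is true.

w0: successors {w3, w4}; p there: w3:T, w4:T. ✓
w1: successors {w0, w3}; p there: w0:F, w3:T. ✗
w2: successors {w0, w1, w3, w4}; p there: w0:F, w1:F, w3:T, w4:T. ✗
w3: successors {w0, w1}; p there: w0:F, w1:F. ✗
w4: successors {w2, w3}; p there: w2:F, w3:T. ✗

{w0}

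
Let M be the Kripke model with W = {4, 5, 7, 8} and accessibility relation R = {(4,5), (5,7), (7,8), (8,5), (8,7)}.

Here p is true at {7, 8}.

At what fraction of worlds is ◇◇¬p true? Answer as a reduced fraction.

1/4

4: successors {5}; ◇¬p there: 5:F. ✗
5: successors {7}; ◇¬p there: 7:F. ✗
7: successors {8}; ◇¬p there: 8:T. ✓
8: successors {5, 7}; ◇¬p there: 5:F, 7:F. ✗
That's 1 of 4 worlds, so 1/4.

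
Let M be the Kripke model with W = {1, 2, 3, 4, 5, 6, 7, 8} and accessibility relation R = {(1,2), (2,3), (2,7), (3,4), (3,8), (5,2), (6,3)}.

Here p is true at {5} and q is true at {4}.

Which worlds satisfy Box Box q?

{3, 4, 7, 8}

1: successors {2}; Box q there: 2:F. ✗
2: successors {3, 7}; Box q there: 3:F, 7:T. ✗
3: successors {4, 8}; Box q there: 4:T, 8:T. ✓
4: no successors, so Box Box q holds vacuously. ✓
5: successors {2}; Box q there: 2:F. ✗
6: successors {3}; Box q there: 3:F. ✗
7: no successors, so Box Box q holds vacuously. ✓
8: no successors, so Box Box q holds vacuously. ✓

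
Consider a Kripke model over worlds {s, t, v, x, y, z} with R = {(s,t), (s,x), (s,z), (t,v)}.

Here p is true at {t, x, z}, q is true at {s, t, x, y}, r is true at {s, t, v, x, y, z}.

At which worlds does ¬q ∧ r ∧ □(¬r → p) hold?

s: ¬q ∧ r is F, □(¬r → p) is T. ✗
t: ¬q ∧ r is F, □(¬r → p) is T. ✗
v: ¬q ∧ r is T, □(¬r → p) is T. ✓
x: ¬q ∧ r is F, □(¬r → p) is T. ✗
y: ¬q ∧ r is F, □(¬r → p) is T. ✗
z: ¬q ∧ r is T, □(¬r → p) is T. ✓

{v, z}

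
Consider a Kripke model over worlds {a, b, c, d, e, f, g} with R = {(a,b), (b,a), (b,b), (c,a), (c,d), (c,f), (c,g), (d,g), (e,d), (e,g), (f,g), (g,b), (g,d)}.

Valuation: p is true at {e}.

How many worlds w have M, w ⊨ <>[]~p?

7

a: successors {b}; []~p there: b:T. ✓
b: successors {a, b}; []~p there: a:T, b:T. ✓
c: successors {a, d, f, g}; []~p there: a:T, d:T, f:T, g:T. ✓
d: successors {g}; []~p there: g:T. ✓
e: successors {d, g}; []~p there: d:T, g:T. ✓
f: successors {g}; []~p there: g:T. ✓
g: successors {b, d}; []~p there: b:T, d:T. ✓
Satisfying worlds: {a, b, c, d, e, f, g}.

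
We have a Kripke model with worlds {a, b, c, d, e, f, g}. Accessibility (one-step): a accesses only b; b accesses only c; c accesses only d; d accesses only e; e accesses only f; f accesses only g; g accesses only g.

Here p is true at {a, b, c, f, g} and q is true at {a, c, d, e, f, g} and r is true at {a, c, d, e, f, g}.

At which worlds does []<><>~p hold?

{a, b}

a: successors {b}; <><>~p there: b:T. ✓
b: successors {c}; <><>~p there: c:T. ✓
c: successors {d}; <><>~p there: d:F. ✗
d: successors {e}; <><>~p there: e:F. ✗
e: successors {f}; <><>~p there: f:F. ✗
f: successors {g}; <><>~p there: g:F. ✗
g: successors {g}; <><>~p there: g:F. ✗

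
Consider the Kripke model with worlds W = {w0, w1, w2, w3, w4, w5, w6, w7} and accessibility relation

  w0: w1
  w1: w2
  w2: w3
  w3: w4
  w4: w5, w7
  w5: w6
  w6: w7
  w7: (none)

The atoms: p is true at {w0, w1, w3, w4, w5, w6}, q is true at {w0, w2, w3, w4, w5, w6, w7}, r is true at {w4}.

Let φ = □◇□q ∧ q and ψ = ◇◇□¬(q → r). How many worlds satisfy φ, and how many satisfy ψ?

5 and 5

For □◇□q ∧ q:
w0: □◇□q is T, q is T. ✓
w1: □◇□q is T, q is F. ✗
w2: □◇□q is T, q is T. ✓
w3: □◇□q is T, q is T. ✓
w4: □◇□q is F, q is T. ✗
w5: □◇□q is T, q is T. ✓
w6: □◇□q is F, q is T. ✗
w7: □◇□q is T, q is T. ✓
— 5 worlds.
For ◇◇□¬(q → r):
w0: successors {w1}; ◇□¬(q → r) there: w1:T. ✓
w1: successors {w2}; ◇□¬(q → r) there: w2:F. ✗
w2: successors {w3}; ◇□¬(q → r) there: w3:T. ✓
w3: successors {w4}; ◇□¬(q → r) there: w4:T. ✓
w4: successors {w5, w7}; ◇□¬(q → r) there: w5:T, w7:F. ✓
w5: successors {w6}; ◇□¬(q → r) there: w6:T. ✓
w6: successors {w7}; ◇□¬(q → r) there: w7:F. ✗
w7: no successors, so ◇◇□¬(q → r) fails. ✗
— 5 worlds.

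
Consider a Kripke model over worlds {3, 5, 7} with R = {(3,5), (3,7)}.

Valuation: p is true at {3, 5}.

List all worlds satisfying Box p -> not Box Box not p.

3: Box p is F, not Box Box not p is F. ✓
5: Box p is T, not Box Box not p is F. ✗
7: Box p is T, not Box Box not p is F. ✗

{3}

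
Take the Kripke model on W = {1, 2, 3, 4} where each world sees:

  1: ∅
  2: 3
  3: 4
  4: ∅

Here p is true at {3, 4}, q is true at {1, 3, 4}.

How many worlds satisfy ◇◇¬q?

0

1: no successors, so ◇◇¬q fails. ✗
2: successors {3}; ◇¬q there: 3:F. ✗
3: successors {4}; ◇¬q there: 4:F. ✗
4: no successors, so ◇◇¬q fails. ✗
Satisfying worlds: ∅.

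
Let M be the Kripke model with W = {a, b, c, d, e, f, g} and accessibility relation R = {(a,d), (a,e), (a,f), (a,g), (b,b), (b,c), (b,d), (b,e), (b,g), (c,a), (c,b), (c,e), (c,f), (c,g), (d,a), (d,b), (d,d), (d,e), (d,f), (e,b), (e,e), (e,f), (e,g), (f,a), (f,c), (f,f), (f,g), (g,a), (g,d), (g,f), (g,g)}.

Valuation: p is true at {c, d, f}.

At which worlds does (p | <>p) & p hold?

a: p | <>p is T, p is F. ✗
b: p | <>p is T, p is F. ✗
c: p | <>p is T, p is T. ✓
d: p | <>p is T, p is T. ✓
e: p | <>p is T, p is F. ✗
f: p | <>p is T, p is T. ✓
g: p | <>p is T, p is F. ✗

{c, d, f}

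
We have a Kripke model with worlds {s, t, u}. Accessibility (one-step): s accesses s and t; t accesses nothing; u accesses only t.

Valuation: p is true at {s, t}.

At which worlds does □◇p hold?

s: successors {s, t}; ◇p there: s:T, t:F. ✗
t: no successors, so □◇p holds vacuously. ✓
u: successors {t}; ◇p there: t:F. ✗

{t}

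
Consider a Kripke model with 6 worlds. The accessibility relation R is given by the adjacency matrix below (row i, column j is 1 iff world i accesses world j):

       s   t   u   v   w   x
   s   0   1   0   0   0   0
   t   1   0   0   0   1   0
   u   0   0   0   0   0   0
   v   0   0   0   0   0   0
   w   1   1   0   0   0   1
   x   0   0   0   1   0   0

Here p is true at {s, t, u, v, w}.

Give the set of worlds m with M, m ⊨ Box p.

s: successors {t}; p there: t:T. ✓
t: successors {s, w}; p there: s:T, w:T. ✓
u: no successors, so Box p holds vacuously. ✓
v: no successors, so Box p holds vacuously. ✓
w: successors {s, t, x}; p there: s:T, t:T, x:F. ✗
x: successors {v}; p there: v:T. ✓

{s, t, u, v, x}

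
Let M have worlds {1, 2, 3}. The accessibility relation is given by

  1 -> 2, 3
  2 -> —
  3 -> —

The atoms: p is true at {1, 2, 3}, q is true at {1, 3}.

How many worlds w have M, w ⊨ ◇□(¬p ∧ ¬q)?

1

1: successors {2, 3}; □(¬p ∧ ¬q) there: 2:T, 3:T. ✓
2: no successors, so ◇□(¬p ∧ ¬q) fails. ✗
3: no successors, so ◇□(¬p ∧ ¬q) fails. ✗
Satisfying worlds: {1}.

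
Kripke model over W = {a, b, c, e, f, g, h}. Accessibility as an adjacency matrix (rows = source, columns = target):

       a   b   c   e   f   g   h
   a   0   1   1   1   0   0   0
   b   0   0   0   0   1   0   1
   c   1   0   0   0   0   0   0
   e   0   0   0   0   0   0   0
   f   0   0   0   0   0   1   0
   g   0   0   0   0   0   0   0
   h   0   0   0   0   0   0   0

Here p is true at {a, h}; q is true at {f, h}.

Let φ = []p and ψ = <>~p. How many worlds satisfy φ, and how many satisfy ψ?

4 and 3

For []p:
a: successors {b, c, e}; p there: b:F, c:F, e:F. ✗
b: successors {f, h}; p there: f:F, h:T. ✗
c: successors {a}; p there: a:T. ✓
e: no successors, so []p holds vacuously. ✓
f: successors {g}; p there: g:F. ✗
g: no successors, so []p holds vacuously. ✓
h: no successors, so []p holds vacuously. ✓
— 4 worlds.
For <>~p:
a: successors {b, c, e}; ~p there: b:T, c:T, e:T. ✓
b: successors {f, h}; ~p there: f:T, h:F. ✓
c: successors {a}; ~p there: a:F. ✗
e: no successors, so <>~p fails. ✗
f: successors {g}; ~p there: g:T. ✓
g: no successors, so <>~p fails. ✗
h: no successors, so <>~p fails. ✗
— 3 worlds.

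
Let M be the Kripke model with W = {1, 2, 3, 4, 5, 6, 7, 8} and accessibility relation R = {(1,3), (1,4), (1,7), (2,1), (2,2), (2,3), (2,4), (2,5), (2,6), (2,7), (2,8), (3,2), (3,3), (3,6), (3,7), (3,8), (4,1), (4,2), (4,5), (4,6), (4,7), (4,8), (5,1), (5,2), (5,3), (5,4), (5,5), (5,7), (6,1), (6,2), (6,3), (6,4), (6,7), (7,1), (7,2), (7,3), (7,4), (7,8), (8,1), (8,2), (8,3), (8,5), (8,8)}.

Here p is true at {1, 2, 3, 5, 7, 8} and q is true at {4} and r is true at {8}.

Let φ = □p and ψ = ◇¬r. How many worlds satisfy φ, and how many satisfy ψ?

1 and 8

For □p:
1: successors {3, 4, 7}; p there: 3:T, 4:F, 7:T. ✗
2: successors {1, 2, 3, 4, 5, 6, 7, 8}; p there: 1:T, 2:T, 3:T, 4:F, 5:T, 6:F, 7:T, 8:T. ✗
3: successors {2, 3, 6, 7, 8}; p there: 2:T, 3:T, 6:F, 7:T, 8:T. ✗
4: successors {1, 2, 5, 6, 7, 8}; p there: 1:T, 2:T, 5:T, 6:F, 7:T, 8:T. ✗
5: successors {1, 2, 3, 4, 5, 7}; p there: 1:T, 2:T, 3:T, 4:F, 5:T, 7:T. ✗
6: successors {1, 2, 3, 4, 7}; p there: 1:T, 2:T, 3:T, 4:F, 7:T. ✗
7: successors {1, 2, 3, 4, 8}; p there: 1:T, 2:T, 3:T, 4:F, 8:T. ✗
8: successors {1, 2, 3, 5, 8}; p there: 1:T, 2:T, 3:T, 5:T, 8:T. ✓
— 1 world.
For ◇¬r:
1: successors {3, 4, 7}; ¬r there: 3:T, 4:T, 7:T. ✓
2: successors {1, 2, 3, 4, 5, 6, 7, 8}; ¬r there: 1:T, 2:T, 3:T, 4:T, 5:T, 6:T, 7:T, 8:F. ✓
3: successors {2, 3, 6, 7, 8}; ¬r there: 2:T, 3:T, 6:T, 7:T, 8:F. ✓
4: successors {1, 2, 5, 6, 7, 8}; ¬r there: 1:T, 2:T, 5:T, 6:T, 7:T, 8:F. ✓
5: successors {1, 2, 3, 4, 5, 7}; ¬r there: 1:T, 2:T, 3:T, 4:T, 5:T, 7:T. ✓
6: successors {1, 2, 3, 4, 7}; ¬r there: 1:T, 2:T, 3:T, 4:T, 7:T. ✓
7: successors {1, 2, 3, 4, 8}; ¬r there: 1:T, 2:T, 3:T, 4:T, 8:F. ✓
8: successors {1, 2, 3, 5, 8}; ¬r there: 1:T, 2:T, 3:T, 5:T, 8:F. ✓
— 8 worlds.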